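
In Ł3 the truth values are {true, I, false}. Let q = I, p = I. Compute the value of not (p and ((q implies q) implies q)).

q implies q = I implies I = true
(q implies q) implies q = true implies I = I
p and ((q implies q) implies q) = I and I = I
not (p and ((q implies q) implies q)) = not I = I

I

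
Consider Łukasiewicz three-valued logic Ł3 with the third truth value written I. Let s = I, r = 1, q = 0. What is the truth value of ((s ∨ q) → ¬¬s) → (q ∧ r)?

0

s ∨ q = I ∨ 0 = I
¬s = ¬I = I
¬¬s = ¬I = I
(s ∨ q) → ¬¬s = I → I = 1  [min(1, 1−½+½)]
q ∧ r = 0 ∧ 1 = 0
((s ∨ q) → ¬¬s) → (q ∧ r) = 1 → 0 = 0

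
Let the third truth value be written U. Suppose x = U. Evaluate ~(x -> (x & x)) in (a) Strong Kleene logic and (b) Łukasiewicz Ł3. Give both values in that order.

In Strong Kleene logic: x & x = U & U = U
x -> (x & x) = U -> U = U
~(x -> (x & x)) = ~U = U
In Łukasiewicz Ł3: x & x = U & U = U
x -> (x & x) = U -> U = ⊤  [min(1, 1−½+½)]
~(x -> (x & x)) = ~⊤ = ⊥
They differ because Strong Kleene logic and Łukasiewicz Ł3 treat U differently under implication.

U; ⊥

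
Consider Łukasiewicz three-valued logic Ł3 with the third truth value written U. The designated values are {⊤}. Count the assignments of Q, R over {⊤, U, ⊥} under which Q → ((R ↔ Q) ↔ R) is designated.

9

Of the 9 assignments, 9 give a value in {⊤}.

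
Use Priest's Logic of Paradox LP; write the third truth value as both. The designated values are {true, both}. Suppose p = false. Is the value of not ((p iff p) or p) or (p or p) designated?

p iff p = false iff false = true
(p iff p) or p = true or false = true
not ((p iff p) or p) = not true = false
p or p = false or false = false
not ((p iff p) or p) or (p or p) = false or false = false
false ∉ {true, both}.

No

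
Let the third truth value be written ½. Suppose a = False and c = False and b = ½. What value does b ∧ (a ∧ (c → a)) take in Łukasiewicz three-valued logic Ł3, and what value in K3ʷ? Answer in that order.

In Łukasiewicz three-valued logic Ł3: c → a = False → False = True
a ∧ (c → a) = False ∧ True = False
b ∧ (a ∧ (c → a)) = ½ ∧ False = False
In K3ʷ: c → a = False → False = True
a ∧ (c → a) = False ∧ True = False
b ∧ (a ∧ (c → a)) = ½ ∧ False = ½
They differ because Łukasiewicz three-valued logic Ł3 and K3ʷ treat ½ differently under the binary connectives.

False; ½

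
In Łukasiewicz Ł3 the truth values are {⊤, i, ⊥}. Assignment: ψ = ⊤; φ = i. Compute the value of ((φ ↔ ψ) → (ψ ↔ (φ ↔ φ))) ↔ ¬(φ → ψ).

φ ↔ ψ = i ↔ ⊤ = i  [1 − |½−1|]
φ ↔ φ = i ↔ i = ⊤
ψ ↔ (φ ↔ φ) = ⊤ ↔ ⊤ = ⊤
(φ ↔ ψ) → (ψ ↔ (φ ↔ φ)) = i → ⊤ = ⊤
φ → ψ = i → ⊤ = ⊤
¬(φ → ψ) = ¬⊤ = ⊥
((φ ↔ ψ) → (ψ ↔ (φ ↔ φ))) ↔ ¬(φ → ψ) = ⊤ ↔ ⊥ = ⊥

⊥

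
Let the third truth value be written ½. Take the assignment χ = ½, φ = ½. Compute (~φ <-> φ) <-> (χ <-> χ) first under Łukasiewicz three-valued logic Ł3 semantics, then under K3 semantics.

True; ½

In Łukasiewicz three-valued logic Ł3: ~φ = ~½ = ½
~φ <-> φ = ½ <-> ½ = True
χ <-> χ = ½ <-> ½ = True
(~φ <-> φ) <-> (χ <-> χ) = True <-> True = True
In K3: ~φ = ~½ = ½
~φ <-> φ = ½ <-> ½ = ½
χ <-> χ = ½ <-> ½ = ½
(~φ <-> φ) <-> (χ <-> χ) = ½ <-> ½ = ½
They differ because Łukasiewicz three-valued logic Ł3 and K3 treat ½ differently under implication.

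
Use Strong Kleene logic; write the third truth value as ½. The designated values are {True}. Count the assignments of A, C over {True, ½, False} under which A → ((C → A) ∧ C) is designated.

4

Designated under: (A=True, C=True); (A=False, C=True); (A=False, C=½); (A=False, C=False).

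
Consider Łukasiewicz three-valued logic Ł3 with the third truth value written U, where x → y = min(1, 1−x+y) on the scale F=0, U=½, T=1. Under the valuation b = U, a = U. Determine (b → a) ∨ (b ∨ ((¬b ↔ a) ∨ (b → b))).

T

b → a = U → U = T
¬b = ¬U = U
¬b ↔ a = U ↔ U = T
b → b = U → U = T
(¬b ↔ a) ∨ (b → b) = T ∨ T = T
b ∨ ((¬b ↔ a) ∨ (b → b)) = U ∨ T = T
(b → a) ∨ (b ∨ ((¬b ↔ a) ∨ (b → b))) = T ∨ T = T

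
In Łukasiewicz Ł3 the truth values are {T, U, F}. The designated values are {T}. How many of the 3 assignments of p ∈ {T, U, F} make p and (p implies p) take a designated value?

1

p=T: T ✓
p=U: U ·
p=F: F ·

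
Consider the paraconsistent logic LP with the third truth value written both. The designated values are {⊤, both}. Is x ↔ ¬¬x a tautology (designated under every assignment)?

Every assignment of x over {⊤, both, ⊥} gives a value in {⊤, both}.
In particular, with x=both: x ↔ ¬¬x = both.

Yes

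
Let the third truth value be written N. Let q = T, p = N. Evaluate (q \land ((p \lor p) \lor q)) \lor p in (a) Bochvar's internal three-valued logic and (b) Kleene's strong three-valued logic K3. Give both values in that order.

N; T

In Bochvar's internal three-valued logic: p \lor p = N \lor N = N
(p \lor p) \lor q = N \lor T = N
q \land ((p \lor p) \lor q) = T \land N = N
(q \land ((p \lor p) \lor q)) \lor p = N \lor N = N
In Kleene's strong three-valued logic K3: p \lor p = N \lor N = N
(p \lor p) \lor q = N \lor T = T
q \land ((p \lor p) \lor q) = T \land T = T
(q \land ((p \lor p) \lor q)) \lor p = T \lor N = T
They differ because Bochvar's internal three-valued logic and Kleene's strong three-valued logic K3 treat N differently under the binary connectives.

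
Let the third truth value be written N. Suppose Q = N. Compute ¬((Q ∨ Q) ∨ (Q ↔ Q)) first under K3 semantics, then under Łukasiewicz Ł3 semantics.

N; 0

In K3: Q ∨ Q = N ∨ N = N
Q ↔ Q = N ↔ N = N
(Q ∨ Q) ∨ (Q ↔ Q) = N ∨ N = N
¬((Q ∨ Q) ∨ (Q ↔ Q)) = ¬N = N
In Łukasiewicz Ł3: Q ∨ Q = N ∨ N = N
Q ↔ Q = N ↔ N = 1  [1 − |½−½|]
(Q ∨ Q) ∨ (Q ↔ Q) = N ∨ 1 = 1
¬((Q ∨ Q) ∨ (Q ↔ Q)) = ¬1 = 0
They differ because K3 and Łukasiewicz Ł3 treat N differently under implication.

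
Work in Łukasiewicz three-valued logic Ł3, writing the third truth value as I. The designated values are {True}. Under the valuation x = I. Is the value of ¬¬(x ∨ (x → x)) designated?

x → x = I → I = True  [min(1, 1−½+½)]
x ∨ (x → x) = I ∨ True = True
¬(x ∨ (x → x)) = ¬True = False
¬¬(x ∨ (x → x)) = ¬False = True
True ∈ {True}.

Yes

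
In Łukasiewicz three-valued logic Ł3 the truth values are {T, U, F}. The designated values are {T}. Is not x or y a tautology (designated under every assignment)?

No

Countermodel: x=T, y=U gives U, which is not designated.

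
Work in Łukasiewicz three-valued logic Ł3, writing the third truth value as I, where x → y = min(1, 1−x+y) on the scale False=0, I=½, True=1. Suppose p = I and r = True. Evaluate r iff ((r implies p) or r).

True

r implies p = True implies I = I  [min(1, 1−1+½)]
(r implies p) or r = I or True = True
r iff ((r implies p) or r) = True iff True = True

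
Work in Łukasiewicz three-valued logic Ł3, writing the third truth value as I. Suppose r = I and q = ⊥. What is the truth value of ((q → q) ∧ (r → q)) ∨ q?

I

q → q = ⊥ → ⊥ = ⊤
r → q = I → ⊥ = I  [min(1, 1−½+0)]
(q → q) ∧ (r → q) = ⊤ ∧ I = I
((q → q) ∧ (r → q)) ∨ q = I ∨ ⊥ = I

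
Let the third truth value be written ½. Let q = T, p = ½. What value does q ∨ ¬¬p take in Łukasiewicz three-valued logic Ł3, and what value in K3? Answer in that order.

In Łukasiewicz three-valued logic Ł3: ¬p = ¬½ = ½
¬¬p = ¬½ = ½
q ∨ ¬¬p = T ∨ ½ = T
In K3: ¬p = ¬½ = ½
¬¬p = ¬½ = ½
q ∨ ¬¬p = T ∨ ½ = T

T; T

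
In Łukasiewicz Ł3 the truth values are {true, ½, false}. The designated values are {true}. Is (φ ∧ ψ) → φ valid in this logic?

Yes

Every assignment of φ, ψ over {true, ½, false} gives a value in {true}.
In particular, with φ=½, ψ=½: (φ ∧ ψ) → φ = true.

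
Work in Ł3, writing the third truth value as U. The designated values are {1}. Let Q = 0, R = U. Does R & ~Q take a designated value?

No

~Q = ~0 = 1
R & ~Q = U & 1 = U
U ∉ {1}.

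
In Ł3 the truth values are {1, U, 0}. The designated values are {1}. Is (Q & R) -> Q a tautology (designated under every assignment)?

Yes

Every assignment of Q, R over {1, U, 0} gives a value in {1}.
In particular, with Q=U, R=U: (Q & R) -> Q = 1.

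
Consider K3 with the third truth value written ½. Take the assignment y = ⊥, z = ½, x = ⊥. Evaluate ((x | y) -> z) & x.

x | y = ⊥ | ⊥ = ⊥
(x | y) -> z = ⊥ -> ½ = ⊤  [~⊥ | ½]
((x | y) -> z) & x = ⊤ & ⊥ = ⊥

⊥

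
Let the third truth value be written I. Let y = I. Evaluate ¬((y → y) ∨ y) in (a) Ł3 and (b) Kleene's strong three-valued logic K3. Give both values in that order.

In Ł3: y → y = I → I = 1  [min(1, 1−½+½)]
(y → y) ∨ y = 1 ∨ I = 1
¬((y → y) ∨ y) = ¬1 = 0
In Kleene's strong three-valued logic K3: y → y = I → I = I
(y → y) ∨ y = I ∨ I = I
¬((y → y) ∨ y) = ¬I = I
They differ because Ł3 and Kleene's strong three-valued logic K3 treat I differently under implication.

0; I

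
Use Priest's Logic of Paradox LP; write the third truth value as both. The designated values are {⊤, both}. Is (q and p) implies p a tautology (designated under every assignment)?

Every assignment of q, p over {⊤, both, ⊥} gives a value in {⊤, both}.
In particular, with q=both, p=both: (q and p) implies p = both.

Yes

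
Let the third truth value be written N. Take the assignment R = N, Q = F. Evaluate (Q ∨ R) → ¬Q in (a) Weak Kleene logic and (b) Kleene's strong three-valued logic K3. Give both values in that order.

In Weak Kleene logic: Q ∨ R = F ∨ N = N
¬Q = ¬F = T
(Q ∨ R) → ¬Q = N → T = N  [any arg is the third value ⇒ result is the third value]
In Kleene's strong three-valued logic K3: Q ∨ R = F ∨ N = N
¬Q = ¬F = T
(Q ∨ R) → ¬Q = N → T = T  [¬N ∨ T]
They differ because Weak Kleene logic and Kleene's strong three-valued logic K3 treat N differently under the binary connectives.

N; T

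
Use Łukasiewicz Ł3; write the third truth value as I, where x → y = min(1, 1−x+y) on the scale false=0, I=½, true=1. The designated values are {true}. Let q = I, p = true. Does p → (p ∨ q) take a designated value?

Yes

p ∨ q = true ∨ I = true
p → (p ∨ q) = true → true = true
true ∈ {true}.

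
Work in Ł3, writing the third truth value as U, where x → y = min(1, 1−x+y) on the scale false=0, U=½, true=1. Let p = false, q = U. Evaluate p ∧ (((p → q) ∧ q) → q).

false

p → q = false → U = true  [min(1, 1−0+½)]
(p → q) ∧ q = true ∧ U = U
((p → q) ∧ q) → q = U → U = true
p ∧ (((p → q) ∧ q) → q) = false ∧ true = false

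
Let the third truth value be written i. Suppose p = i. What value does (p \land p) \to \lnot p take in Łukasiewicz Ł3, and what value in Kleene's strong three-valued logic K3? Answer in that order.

True; i

In Łukasiewicz Ł3: p \land p = i \land i = i
\lnot p = \lnot i = i
(p \land p) \to \lnot p = i \to i = True
In Kleene's strong three-valued logic K3: p \land p = i \land i = i
\lnot p = \lnot i = i
(p \land p) \to \lnot p = i \to i = i  [\lnot i \lor i]
They differ because Łukasiewicz Ł3 and Kleene's strong three-valued logic K3 treat i differently under implication.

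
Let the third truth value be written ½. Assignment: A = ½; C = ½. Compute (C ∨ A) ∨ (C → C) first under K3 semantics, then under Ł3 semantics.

In K3: C ∨ A = ½ ∨ ½ = ½
C → C = ½ → ½ = ½  [¬½ ∨ ½]
(C ∨ A) ∨ (C → C) = ½ ∨ ½ = ½
In Ł3: C ∨ A = ½ ∨ ½ = ½
C → C = ½ → ½ = T  [min(1, 1−½+½)]
(C ∨ A) ∨ (C → C) = ½ ∨ T = T
They differ because K3 and Ł3 treat ½ differently under implication.

½; T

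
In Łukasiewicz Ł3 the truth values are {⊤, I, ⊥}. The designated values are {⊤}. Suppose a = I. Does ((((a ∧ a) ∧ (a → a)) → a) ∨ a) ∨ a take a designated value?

Yes

a ∧ a = I ∧ I = I
a → a = I → I = ⊤
(a ∧ a) ∧ (a → a) = I ∧ ⊤ = I
((a ∧ a) ∧ (a → a)) → a = I → I = ⊤
(((a ∧ a) ∧ (a → a)) → a) ∨ a = ⊤ ∨ I = ⊤
((((a ∧ a) ∧ (a → a)) → a) ∨ a) ∨ a = ⊤ ∨ I = ⊤
⊤ ∈ {⊤}.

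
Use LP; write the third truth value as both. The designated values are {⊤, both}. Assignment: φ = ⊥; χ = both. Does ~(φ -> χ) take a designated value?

No

φ -> χ = ⊥ -> both = ⊤  [~⊥ | both]
~(φ -> χ) = ~⊤ = ⊥
⊥ ∉ {⊤, both}.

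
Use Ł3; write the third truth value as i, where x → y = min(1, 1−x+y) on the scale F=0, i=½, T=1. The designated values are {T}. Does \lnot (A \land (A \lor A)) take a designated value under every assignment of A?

No

Countermodel: A=T gives F, which is not designated.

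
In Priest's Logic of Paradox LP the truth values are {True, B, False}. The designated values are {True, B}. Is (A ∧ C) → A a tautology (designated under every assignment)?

Every assignment of A, C over {True, B, False} gives a value in {True, B}.
In particular, with A=B, C=B: (A ∧ C) → A = B.

Yes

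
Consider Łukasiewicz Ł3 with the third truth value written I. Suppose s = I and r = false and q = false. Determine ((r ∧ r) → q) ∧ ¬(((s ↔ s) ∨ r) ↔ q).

r ∧ r = false ∧ false = false
(r ∧ r) → q = false → false = true
s ↔ s = I ↔ I = true  [1 − |½−½|]
(s ↔ s) ∨ r = true ∨ false = true
((s ↔ s) ∨ r) ↔ q = true ↔ false = false
¬(((s ↔ s) ∨ r) ↔ q) = ¬false = true
((r ∧ r) → q) ∧ ¬(((s ↔ s) ∨ r) ↔ q) = true ∧ true = true

true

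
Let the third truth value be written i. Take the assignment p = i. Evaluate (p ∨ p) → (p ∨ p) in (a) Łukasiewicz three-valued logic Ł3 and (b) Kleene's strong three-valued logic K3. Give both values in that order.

In Łukasiewicz three-valued logic Ł3: p ∨ p = i ∨ i = i
p ∨ p = i ∨ i = i
(p ∨ p) → (p ∨ p) = i → i = true
In Kleene's strong three-valued logic K3: p ∨ p = i ∨ i = i
p ∨ p = i ∨ i = i
(p ∨ p) → (p ∨ p) = i → i = i  [¬i ∨ i]
They differ because Łukasiewicz three-valued logic Ł3 and Kleene's strong three-valued logic K3 treat i differently under implication.

true; i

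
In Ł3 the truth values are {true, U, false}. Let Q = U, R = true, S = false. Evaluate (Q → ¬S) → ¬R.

¬S = ¬false = true
Q → ¬S = U → true = true
¬R = ¬true = false
(Q → ¬S) → ¬R = true → false = false

false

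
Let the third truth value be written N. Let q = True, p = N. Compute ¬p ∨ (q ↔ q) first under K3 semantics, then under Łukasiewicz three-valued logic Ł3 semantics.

True; True

In K3: ¬p = ¬N = N
q ↔ q = True ↔ True = True
¬p ∨ (q ↔ q) = N ∨ True = True
In Łukasiewicz three-valued logic Ł3: ¬p = ¬N = N
q ↔ q = True ↔ True = True
¬p ∨ (q ↔ q) = N ∨ True = True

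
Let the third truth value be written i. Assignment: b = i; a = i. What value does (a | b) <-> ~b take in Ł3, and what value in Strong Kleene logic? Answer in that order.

T; i

In Ł3: a | b = i | i = i
~b = ~i = i
(a | b) <-> ~b = i <-> i = T  [1 − |½−½|]
In Strong Kleene logic: a | b = i | i = i
~b = ~i = i
(a | b) <-> ~b = i <-> i = i
They differ because Ł3 and Strong Kleene logic treat i differently under implication.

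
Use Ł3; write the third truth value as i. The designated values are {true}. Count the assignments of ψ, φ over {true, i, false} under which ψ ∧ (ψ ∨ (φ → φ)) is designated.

3

Designated under: (ψ=true, φ=true); (ψ=true, φ=i); (ψ=true, φ=false).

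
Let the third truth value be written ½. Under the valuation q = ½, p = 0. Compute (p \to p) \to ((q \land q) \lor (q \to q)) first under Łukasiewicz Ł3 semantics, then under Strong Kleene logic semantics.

In Łukasiewicz Ł3: p \to p = 0 \to 0 = 1
q \land q = ½ \land ½ = ½
q \to q = ½ \to ½ = 1  [min(1, 1−½+½)]
(q \land q) \lor (q \to q) = ½ \lor 1 = 1
(p \to p) \to ((q \land q) \lor (q \to q)) = 1 \to 1 = 1
In Strong Kleene logic: p \to p = 0 \to 0 = 1
q \land q = ½ \land ½ = ½
q \to q = ½ \to ½ = ½  [\lnot ½ \lor ½]
(q \land q) \lor (q \to q) = ½ \lor ½ = ½
(p \to p) \to ((q \land q) \lor (q \to q)) = 1 \to ½ = ½
They differ because Łukasiewicz Ł3 and Strong Kleene logic treat ½ differently under implication.

1; ½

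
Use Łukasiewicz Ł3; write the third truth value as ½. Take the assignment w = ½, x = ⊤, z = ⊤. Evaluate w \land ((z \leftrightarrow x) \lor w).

z \leftrightarrow x = ⊤ \leftrightarrow ⊤ = ⊤
(z \leftrightarrow x) \lor w = ⊤ \lor ½ = ⊤
w \land ((z \leftrightarrow x) \lor w) = ½ \land ⊤ = ½

½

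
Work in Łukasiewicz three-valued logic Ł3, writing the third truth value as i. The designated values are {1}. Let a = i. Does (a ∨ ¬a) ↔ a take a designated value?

¬a = ¬i = i
a ∨ ¬a = i ∨ i = i
(a ∨ ¬a) ↔ a = i ↔ i = 1  [1 − |½−½|]
1 ∈ {1}.

Yes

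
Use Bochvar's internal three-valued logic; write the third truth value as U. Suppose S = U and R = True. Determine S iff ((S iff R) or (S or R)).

S iff R = U iff True = U
S or R = U or True = U
(S iff R) or (S or R) = U or U = U
S iff ((S iff R) or (S or R)) = U iff U = U

U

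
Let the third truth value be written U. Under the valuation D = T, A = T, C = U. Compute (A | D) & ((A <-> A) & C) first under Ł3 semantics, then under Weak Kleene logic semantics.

U; U

In Ł3: A | D = T | T = T
A <-> A = T <-> T = T
(A <-> A) & C = T & U = U
(A | D) & ((A <-> A) & C) = T & U = U
In Weak Kleene logic: A | D = T | T = T
A <-> A = T <-> T = T
(A <-> A) & C = T & U = U
(A | D) & ((A <-> A) & C) = T & U = U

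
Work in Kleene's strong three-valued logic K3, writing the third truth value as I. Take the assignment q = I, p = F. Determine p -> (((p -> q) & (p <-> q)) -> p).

p -> q = F -> I = T  [~F | I]
p <-> q = F <-> I = I
(p -> q) & (p <-> q) = T & I = I
((p -> q) & (p <-> q)) -> p = I -> F = I
p -> (((p -> q) & (p <-> q)) -> p) = F -> I = T

T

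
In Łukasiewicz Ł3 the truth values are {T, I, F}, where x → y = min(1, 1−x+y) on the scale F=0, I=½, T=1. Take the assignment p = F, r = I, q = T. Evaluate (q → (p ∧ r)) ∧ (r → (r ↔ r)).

p ∧ r = F ∧ I = F
q → (p ∧ r) = T → F = F
r ↔ r = I ↔ I = T  [1 − |½−½|]
r → (r ↔ r) = I → T = T
(q → (p ∧ r)) ∧ (r → (r ↔ r)) = F ∧ T = F

F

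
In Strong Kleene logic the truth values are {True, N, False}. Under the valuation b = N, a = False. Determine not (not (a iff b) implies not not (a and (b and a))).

N

a iff b = False iff N = N
not (a iff b) = not N = N
b and a = N and False = False
a and (b and a) = False and False = False
not (a and (b and a)) = not False = True
not not (a and (b and a)) = not True = False
not (a iff b) implies not not (a and (b and a)) = N implies False = N
not (not (a iff b) implies not not (a and (b and a))) = not N = N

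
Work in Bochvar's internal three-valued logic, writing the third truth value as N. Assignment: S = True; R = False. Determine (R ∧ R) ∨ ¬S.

False

R ∧ R = False ∧ False = False
¬S = ¬True = False
(R ∧ R) ∨ ¬S = False ∨ False = False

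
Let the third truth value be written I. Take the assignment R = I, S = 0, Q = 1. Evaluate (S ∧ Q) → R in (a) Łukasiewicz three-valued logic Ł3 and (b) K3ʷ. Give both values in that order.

1; I

In Łukasiewicz three-valued logic Ł3: S ∧ Q = 0 ∧ 1 = 0
(S ∧ Q) → R = 0 → I = 1  [min(1, 1−0+½)]
In K3ʷ: S ∧ Q = 0 ∧ 1 = 0
(S ∧ Q) → R = 0 → I = I
They differ because Łukasiewicz three-valued logic Ł3 and K3ʷ treat I differently under the binary connectives.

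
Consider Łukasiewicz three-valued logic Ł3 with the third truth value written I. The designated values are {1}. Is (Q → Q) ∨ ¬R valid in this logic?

Every assignment of Q, R over {1, I, 0} gives a value in {1}.
In particular, with Q=I, R=I: (Q → Q) ∨ ¬R = 1.

Yes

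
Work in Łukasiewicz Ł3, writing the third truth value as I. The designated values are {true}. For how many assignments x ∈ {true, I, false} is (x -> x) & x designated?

1

x=true: true ✓
x=I: I ·
x=false: false ·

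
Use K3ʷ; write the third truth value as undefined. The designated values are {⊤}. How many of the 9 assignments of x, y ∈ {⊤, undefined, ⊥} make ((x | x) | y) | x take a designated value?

3

Designated under: (x=⊤, y=⊤); (x=⊤, y=⊥); (x=⊥, y=⊤).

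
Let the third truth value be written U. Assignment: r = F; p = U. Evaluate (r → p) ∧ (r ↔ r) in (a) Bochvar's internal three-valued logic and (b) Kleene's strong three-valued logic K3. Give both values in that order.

U; T

In Bochvar's internal three-valued logic: r → p = F → U = U
r ↔ r = F ↔ F = T
(r → p) ∧ (r ↔ r) = U ∧ T = U
In Kleene's strong three-valued logic K3: r → p = F → U = T  [¬F ∨ U]
r ↔ r = F ↔ F = T
(r → p) ∧ (r ↔ r) = T ∧ T = T
They differ because Bochvar's internal three-valued logic and Kleene's strong three-valued logic K3 treat U differently under the binary connectives.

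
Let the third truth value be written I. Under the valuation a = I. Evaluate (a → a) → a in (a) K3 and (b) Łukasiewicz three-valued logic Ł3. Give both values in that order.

In K3: a → a = I → I = I
(a → a) → a = I → I = I
In Łukasiewicz three-valued logic Ł3: a → a = I → I = 1  [min(1, 1−½+½)]
(a → a) → a = 1 → I = I

I; I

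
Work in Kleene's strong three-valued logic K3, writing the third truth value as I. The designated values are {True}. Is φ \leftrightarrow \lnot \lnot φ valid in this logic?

Countermodel: φ=I gives I, which is not designated.

No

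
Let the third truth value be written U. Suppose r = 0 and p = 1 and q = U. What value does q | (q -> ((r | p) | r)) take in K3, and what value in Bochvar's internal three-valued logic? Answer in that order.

In K3: r | p = 0 | 1 = 1
(r | p) | r = 1 | 0 = 1
q -> ((r | p) | r) = U -> 1 = 1  [~U | 1]
q | (q -> ((r | p) | r)) = U | 1 = 1
In Bochvar's internal three-valued logic: r | p = 0 | 1 = 1
(r | p) | r = 1 | 0 = 1
q -> ((r | p) | r) = U -> 1 = U  [any arg is the third value ⇒ result is the third value]
q | (q -> ((r | p) | r)) = U | U = U
They differ because K3 and Bochvar's internal three-valued logic treat U differently under the binary connectives.

1; U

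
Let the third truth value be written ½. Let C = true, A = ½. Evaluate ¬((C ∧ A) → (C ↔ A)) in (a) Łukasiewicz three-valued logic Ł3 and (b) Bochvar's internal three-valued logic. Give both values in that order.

In Łukasiewicz three-valued logic Ł3: C ∧ A = true ∧ ½ = ½
C ↔ A = true ↔ ½ = ½  [1 − |1−½|]
(C ∧ A) → (C ↔ A) = ½ → ½ = true
¬((C ∧ A) → (C ↔ A)) = ¬true = false
In Bochvar's internal three-valued logic: C ∧ A = true ∧ ½ = ½
C ↔ A = true ↔ ½ = ½
(C ∧ A) → (C ↔ A) = ½ → ½ = ½  [any arg is the third value ⇒ result is the third value]
¬((C ∧ A) → (C ↔ A)) = ¬½ = ½
They differ because Łukasiewicz three-valued logic Ł3 and Bochvar's internal three-valued logic treat ½ differently under the binary connectives.

false; ½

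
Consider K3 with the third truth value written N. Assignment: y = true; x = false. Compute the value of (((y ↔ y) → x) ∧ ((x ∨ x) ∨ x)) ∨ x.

y ↔ y = true ↔ true = true
(y ↔ y) → x = true → false = false
x ∨ x = false ∨ false = false
(x ∨ x) ∨ x = false ∨ false = false
((y ↔ y) → x) ∧ ((x ∨ x) ∨ x) = false ∧ false = false
(((y ↔ y) → x) ∧ ((x ∨ x) ∨ x)) ∨ x = false ∨ false = false

false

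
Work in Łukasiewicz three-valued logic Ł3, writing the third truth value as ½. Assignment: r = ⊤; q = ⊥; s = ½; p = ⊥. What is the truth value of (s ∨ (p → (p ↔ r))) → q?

p ↔ r = ⊥ ↔ ⊤ = ⊥
p → (p ↔ r) = ⊥ → ⊥ = ⊤
s ∨ (p → (p ↔ r)) = ½ ∨ ⊤ = ⊤
(s ∨ (p → (p ↔ r))) → q = ⊤ → ⊥ = ⊥

⊥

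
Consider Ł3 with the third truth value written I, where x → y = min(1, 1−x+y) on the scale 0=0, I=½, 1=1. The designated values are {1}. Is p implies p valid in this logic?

Yes

Every assignment of p over {1, I, 0} gives a value in {1}.
In particular, with p=I: p implies p = 1.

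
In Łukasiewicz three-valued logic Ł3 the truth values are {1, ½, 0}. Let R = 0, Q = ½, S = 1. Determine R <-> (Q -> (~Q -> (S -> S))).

0

~Q = ~½ = ½
S -> S = 1 -> 1 = 1
~Q -> (S -> S) = ½ -> 1 = 1  [min(1, 1−½+1)]
Q -> (~Q -> (S -> S)) = ½ -> 1 = 1
R <-> (Q -> (~Q -> (S -> S))) = 0 <-> 1 = 0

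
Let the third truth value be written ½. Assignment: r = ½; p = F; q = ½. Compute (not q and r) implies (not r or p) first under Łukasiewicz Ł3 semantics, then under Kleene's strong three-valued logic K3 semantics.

T; ½

In Łukasiewicz Ł3: not q = not ½ = ½
not q and r = ½ and ½ = ½
not r = not ½ = ½
not r or p = ½ or F = ½
(not q and r) implies (not r or p) = ½ implies ½ = T  [min(1, 1−½+½)]
In Kleene's strong three-valued logic K3: not q = not ½ = ½
not q and r = ½ and ½ = ½
not r = not ½ = ½
not r or p = ½ or F = ½
(not q and r) implies (not r or p) = ½ implies ½ = ½  [not ½ or ½]
They differ because Łukasiewicz Ł3 and Kleene's strong three-valued logic K3 treat ½ differently under implication.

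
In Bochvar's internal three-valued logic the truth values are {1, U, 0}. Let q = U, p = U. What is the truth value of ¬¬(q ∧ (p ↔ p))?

p ↔ p = U ↔ U = U
q ∧ (p ↔ p) = U ∧ U = U
¬(q ∧ (p ↔ p)) = ¬U = U
¬¬(q ∧ (p ↔ p)) = ¬U = U

U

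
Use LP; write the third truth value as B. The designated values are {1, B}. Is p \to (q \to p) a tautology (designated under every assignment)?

Every assignment of p, q over {1, B, 0} gives a value in {1, B}.
In particular, with p=B, q=B: p \to (q \to p) = B.

Yes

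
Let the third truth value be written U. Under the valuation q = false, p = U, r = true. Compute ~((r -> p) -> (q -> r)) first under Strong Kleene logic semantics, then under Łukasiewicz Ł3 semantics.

In Strong Kleene logic: r -> p = true -> U = U  [~true | U]
q -> r = false -> true = true
(r -> p) -> (q -> r) = U -> true = true
~((r -> p) -> (q -> r)) = ~true = false
In Łukasiewicz Ł3: r -> p = true -> U = U  [min(1, 1−1+½)]
q -> r = false -> true = true
(r -> p) -> (q -> r) = U -> true = true
~((r -> p) -> (q -> r)) = ~true = false

false; false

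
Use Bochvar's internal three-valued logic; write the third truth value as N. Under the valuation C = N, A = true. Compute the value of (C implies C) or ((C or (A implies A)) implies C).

C implies C = N implies N = N  [any arg is the third value ⇒ result is the third value]
A implies A = true implies true = true
C or (A implies A) = N or true = N
(C or (A implies A)) implies C = N implies N = N
(C implies C) or ((C or (A implies A)) implies C) = N or N = N

N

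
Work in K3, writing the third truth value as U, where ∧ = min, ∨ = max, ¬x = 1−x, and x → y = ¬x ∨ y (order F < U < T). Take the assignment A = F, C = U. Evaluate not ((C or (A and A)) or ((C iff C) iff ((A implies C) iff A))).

U

A and A = F and F = F
C or (A and A) = U or F = U
C iff C = U iff U = U
A implies C = F implies U = T  [not F or U]
(A implies C) iff A = T iff F = F
(C iff C) iff ((A implies C) iff A) = U iff F = U
(C or (A and A)) or ((C iff C) iff ((A implies C) iff A)) = U or U = U
not ((C or (A and A)) or ((C iff C) iff ((A implies C) iff A))) = not U = U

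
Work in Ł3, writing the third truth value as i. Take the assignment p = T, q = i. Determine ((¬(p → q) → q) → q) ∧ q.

p → q = T → i = i
¬(p → q) = ¬i = i
¬(p → q) → q = i → i = T
(¬(p → q) → q) → q = T → i = i
((¬(p → q) → q) → q) ∧ q = i ∧ i = i

i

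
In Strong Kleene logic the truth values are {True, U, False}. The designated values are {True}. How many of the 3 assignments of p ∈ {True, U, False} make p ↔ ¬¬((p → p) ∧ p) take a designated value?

2

p=True: True ✓
p=U: U ·
p=False: True ✓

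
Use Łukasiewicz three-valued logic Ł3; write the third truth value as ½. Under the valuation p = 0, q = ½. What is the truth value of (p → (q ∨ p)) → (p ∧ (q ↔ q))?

0

q ∨ p = ½ ∨ 0 = ½
p → (q ∨ p) = 0 → ½ = 1  [min(1, 1−0+½)]
q ↔ q = ½ ↔ ½ = 1
p ∧ (q ↔ q) = 0 ∧ 1 = 0
(p → (q ∨ p)) → (p ∧ (q ↔ q)) = 1 → 0 = 0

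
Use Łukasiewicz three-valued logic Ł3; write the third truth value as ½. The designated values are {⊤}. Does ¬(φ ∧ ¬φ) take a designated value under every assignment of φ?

Countermodel: φ=½ gives ½, which is not designated.

No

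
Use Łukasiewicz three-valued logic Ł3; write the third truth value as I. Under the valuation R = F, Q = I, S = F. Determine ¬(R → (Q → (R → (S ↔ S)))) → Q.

S ↔ S = F ↔ F = T
R → (S ↔ S) = F → T = T
Q → (R → (S ↔ S)) = I → T = T  [min(1, 1−½+1)]
R → (Q → (R → (S ↔ S))) = F → T = T
¬(R → (Q → (R → (S ↔ S)))) = ¬T = F
¬(R → (Q → (R → (S ↔ S)))) → Q = F → I = T

T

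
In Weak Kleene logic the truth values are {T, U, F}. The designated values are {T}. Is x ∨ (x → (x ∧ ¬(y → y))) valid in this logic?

No

Countermodel: x=T, y=U gives U, which is not designated.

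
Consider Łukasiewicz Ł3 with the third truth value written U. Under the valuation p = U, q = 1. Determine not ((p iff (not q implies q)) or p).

not q = not 1 = 0
not q implies q = 0 implies 1 = 1
p iff (not q implies q) = U iff 1 = U  [1 − |½−1|]
(p iff (not q implies q)) or p = U or U = U
not ((p iff (not q implies q)) or p) = not U = U

U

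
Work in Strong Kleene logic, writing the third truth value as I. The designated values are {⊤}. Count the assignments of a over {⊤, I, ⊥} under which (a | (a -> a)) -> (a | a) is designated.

1

a=⊤: ⊤ ✓
a=I: I ·
a=⊥: ⊥ ·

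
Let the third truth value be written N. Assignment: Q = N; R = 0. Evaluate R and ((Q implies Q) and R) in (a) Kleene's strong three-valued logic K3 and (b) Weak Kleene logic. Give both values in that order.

In Kleene's strong three-valued logic K3: Q implies Q = N implies N = N  [not N or N]
(Q implies Q) and R = N and 0 = 0
R and ((Q implies Q) and R) = 0 and 0 = 0
In Weak Kleene logic: Q implies Q = N implies N = N  [any arg is the third value ⇒ result is the third value]
(Q implies Q) and R = N and 0 = N
R and ((Q implies Q) and R) = 0 and N = N
They differ because Kleene's strong three-valued logic K3 and Weak Kleene logic treat N differently under the binary connectives.

0; N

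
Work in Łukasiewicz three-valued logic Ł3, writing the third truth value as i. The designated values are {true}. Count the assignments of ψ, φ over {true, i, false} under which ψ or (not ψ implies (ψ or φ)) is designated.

7

Of the 9 assignments, 7 give a value in {true}.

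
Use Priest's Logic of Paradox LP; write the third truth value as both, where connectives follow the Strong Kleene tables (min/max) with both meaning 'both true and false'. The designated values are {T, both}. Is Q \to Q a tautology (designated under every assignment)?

Every assignment of Q over {T, both, F} gives a value in {T, both}.
In particular, with Q=both: Q \to Q = both.

Yes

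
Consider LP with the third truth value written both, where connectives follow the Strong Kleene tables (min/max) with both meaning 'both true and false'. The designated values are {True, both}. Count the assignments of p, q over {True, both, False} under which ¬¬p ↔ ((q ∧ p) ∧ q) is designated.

Of the 9 assignments, 8 give a value in {True, both}.

8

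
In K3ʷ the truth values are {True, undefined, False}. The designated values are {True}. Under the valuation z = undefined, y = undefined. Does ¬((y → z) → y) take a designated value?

No

y → z = undefined → undefined = undefined  [any arg is the third value ⇒ result is the third value]
(y → z) → y = undefined → undefined = undefined
¬((y → z) → y) = ¬undefined = undefined
undefined ∉ {True}.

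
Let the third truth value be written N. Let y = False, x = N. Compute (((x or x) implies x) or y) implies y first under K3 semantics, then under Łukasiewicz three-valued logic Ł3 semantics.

N; False

In K3: x or x = N or N = N
(x or x) implies x = N implies N = N  [not N or N]
((x or x) implies x) or y = N or False = N
(((x or x) implies x) or y) implies y = N implies False = N
In Łukasiewicz three-valued logic Ł3: x or x = N or N = N
(x or x) implies x = N implies N = True  [min(1, 1−½+½)]
((x or x) implies x) or y = True or False = True
(((x or x) implies x) or y) implies y = True implies False = False
They differ because K3 and Łukasiewicz three-valued logic Ł3 treat N differently under implication.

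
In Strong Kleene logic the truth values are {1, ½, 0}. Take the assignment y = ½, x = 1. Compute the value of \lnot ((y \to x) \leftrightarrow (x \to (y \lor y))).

y \to x = ½ \to 1 = 1  [\lnot ½ \lor 1]
y \lor y = ½ \lor ½ = ½
x \to (y \lor y) = 1 \to ½ = ½
(y \to x) \leftrightarrow (x \to (y \lor y)) = 1 \leftrightarrow ½ = ½
\lnot ((y \to x) \leftrightarrow (x \to (y \lor y))) = \lnot ½ = ½

½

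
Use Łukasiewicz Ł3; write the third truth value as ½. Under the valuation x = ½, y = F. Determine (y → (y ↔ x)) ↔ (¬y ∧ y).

F

y ↔ x = F ↔ ½ = ½  [1 − |0−½|]
y → (y ↔ x) = F → ½ = T
¬y = ¬F = T
¬y ∧ y = T ∧ F = F
(y → (y ↔ x)) ↔ (¬y ∧ y) = T ↔ F = F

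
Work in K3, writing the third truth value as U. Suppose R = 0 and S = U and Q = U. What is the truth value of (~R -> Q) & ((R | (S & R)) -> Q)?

~R = ~0 = 1
~R -> Q = 1 -> U = U
S & R = U & 0 = 0
R | (S & R) = 0 | 0 = 0
(R | (S & R)) -> Q = 0 -> U = 1
(~R -> Q) & ((R | (S & R)) -> Q) = U & 1 = U

U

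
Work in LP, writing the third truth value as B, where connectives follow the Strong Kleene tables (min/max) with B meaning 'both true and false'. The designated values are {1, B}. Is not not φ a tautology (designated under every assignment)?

Countermodel: φ=0 gives 0, which is not designated.

No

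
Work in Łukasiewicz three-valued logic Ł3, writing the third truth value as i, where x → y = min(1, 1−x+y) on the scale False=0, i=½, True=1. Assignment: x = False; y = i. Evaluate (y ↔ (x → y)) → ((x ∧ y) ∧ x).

i

x → y = False → i = True  [min(1, 1−0+½)]
y ↔ (x → y) = i ↔ True = i
x ∧ y = False ∧ i = False
(x ∧ y) ∧ x = False ∧ False = False
(y ↔ (x → y)) → ((x ∧ y) ∧ x) = i → False = i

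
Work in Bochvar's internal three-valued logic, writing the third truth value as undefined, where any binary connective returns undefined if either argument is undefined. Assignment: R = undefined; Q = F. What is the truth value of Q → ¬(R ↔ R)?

undefined

R ↔ R = undefined ↔ undefined = undefined
¬(R ↔ R) = ¬undefined = undefined
Q → ¬(R ↔ R) = F → undefined = undefined  [any arg is the third value ⇒ result is the third value]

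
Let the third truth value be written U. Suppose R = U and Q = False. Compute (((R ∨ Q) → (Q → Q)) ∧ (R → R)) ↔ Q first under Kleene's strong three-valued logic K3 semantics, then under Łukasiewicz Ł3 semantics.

In Kleene's strong three-valued logic K3: R ∨ Q = U ∨ False = U
Q → Q = False → False = True
(R ∨ Q) → (Q → Q) = U → True = True  [¬U ∨ True]
R → R = U → U = U
((R ∨ Q) → (Q → Q)) ∧ (R → R) = True ∧ U = U
(((R ∨ Q) → (Q → Q)) ∧ (R → R)) ↔ Q = U ↔ False = U
In Łukasiewicz Ł3: R ∨ Q = U ∨ False = U
Q → Q = False → False = True
(R ∨ Q) → (Q → Q) = U → True = True  [min(1, 1−½+1)]
R → R = U → U = True
((R ∨ Q) → (Q → Q)) ∧ (R → R) = True ∧ True = True
(((R ∨ Q) → (Q → Q)) ∧ (R → R)) ↔ Q = True ↔ False = False
They differ because Kleene's strong three-valued logic K3 and Łukasiewicz Ł3 treat U differently under implication.

U; False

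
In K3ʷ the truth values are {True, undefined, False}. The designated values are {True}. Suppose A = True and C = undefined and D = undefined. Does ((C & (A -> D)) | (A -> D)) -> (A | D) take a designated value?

A -> D = True -> undefined = undefined  [any arg is the third value ⇒ result is the third value]
C & (A -> D) = undefined & undefined = undefined
A -> D = True -> undefined = undefined
(C & (A -> D)) | (A -> D) = undefined | undefined = undefined
A | D = True | undefined = undefined
((C & (A -> D)) | (A -> D)) -> (A | D) = undefined -> undefined = undefined
undefined ∉ {True}.

No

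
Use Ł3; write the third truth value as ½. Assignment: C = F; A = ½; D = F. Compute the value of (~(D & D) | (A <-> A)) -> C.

F

D & D = F & F = F
~(D & D) = ~F = T
A <-> A = ½ <-> ½ = T  [1 − |½−½|]
~(D & D) | (A <-> A) = T | T = T
(~(D & D) | (A <-> A)) -> C = T -> F = F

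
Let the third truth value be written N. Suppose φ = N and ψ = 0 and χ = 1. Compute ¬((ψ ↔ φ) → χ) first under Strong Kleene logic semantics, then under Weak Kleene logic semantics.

0; N

In Strong Kleene logic: ψ ↔ φ = 0 ↔ N = N
(ψ ↔ φ) → χ = N → 1 = 1
¬((ψ ↔ φ) → χ) = ¬1 = 0
In Weak Kleene logic: ψ ↔ φ = 0 ↔ N = N
(ψ ↔ φ) → χ = N → 1 = N
¬((ψ ↔ φ) → χ) = ¬N = N
They differ because Strong Kleene logic and Weak Kleene logic treat N differently under the binary connectives.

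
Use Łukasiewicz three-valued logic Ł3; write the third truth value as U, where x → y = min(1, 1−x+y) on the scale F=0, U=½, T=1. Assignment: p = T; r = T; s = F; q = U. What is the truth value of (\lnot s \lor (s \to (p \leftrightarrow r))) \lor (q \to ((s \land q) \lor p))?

\lnot s = \lnot F = T
p \leftrightarrow r = T \leftrightarrow T = T
s \to (p \leftrightarrow r) = F \to T = T
\lnot s \lor (s \to (p \leftrightarrow r)) = T \lor T = T
s \land q = F \land U = F
(s \land q) \lor p = F \lor T = T
q \to ((s \land q) \lor p) = U \to T = T
(\lnot s \lor (s \to (p \leftrightarrow r))) \lor (q \to ((s \land q) \lor p)) = T \lor T = T

T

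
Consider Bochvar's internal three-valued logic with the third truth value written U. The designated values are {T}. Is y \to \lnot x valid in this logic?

Countermodel: y=T, x=T gives F, which is not designated.

No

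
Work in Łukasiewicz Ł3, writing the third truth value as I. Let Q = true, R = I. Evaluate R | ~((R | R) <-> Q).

R | R = I | I = I
(R | R) <-> Q = I <-> true = I
~((R | R) <-> Q) = ~I = I
R | ~((R | R) <-> Q) = I | I = I

I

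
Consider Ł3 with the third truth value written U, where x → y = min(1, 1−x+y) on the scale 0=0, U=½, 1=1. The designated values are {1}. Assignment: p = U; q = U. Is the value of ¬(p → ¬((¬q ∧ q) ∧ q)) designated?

¬q = ¬U = U
¬q ∧ q = U ∧ U = U
(¬q ∧ q) ∧ q = U ∧ U = U
¬((¬q ∧ q) ∧ q) = ¬U = U
p → ¬((¬q ∧ q) ∧ q) = U → U = 1  [min(1, 1−½+½)]
¬(p → ¬((¬q ∧ q) ∧ q)) = ¬1 = 0
0 ∉ {1}.

No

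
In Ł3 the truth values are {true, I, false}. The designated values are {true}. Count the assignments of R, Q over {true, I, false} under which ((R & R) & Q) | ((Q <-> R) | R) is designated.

Of the 9 assignments, 5 give a value in {true}.

5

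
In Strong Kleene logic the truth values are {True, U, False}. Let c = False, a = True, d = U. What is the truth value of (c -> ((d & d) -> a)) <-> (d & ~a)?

d & d = U & U = U
(d & d) -> a = U -> True = True  [~U | True]
c -> ((d & d) -> a) = False -> True = True
~a = ~True = False
d & ~a = U & False = False
(c -> ((d & d) -> a)) <-> (d & ~a) = True <-> False = False

False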